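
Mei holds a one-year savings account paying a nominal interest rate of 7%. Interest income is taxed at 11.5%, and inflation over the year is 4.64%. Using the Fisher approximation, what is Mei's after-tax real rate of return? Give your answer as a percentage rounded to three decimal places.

After-tax nominal return = 7% × (1 − 0.115) = 6.1950%.
r ≈ 6.1950% − 4.64% → 1.555%.

1.555%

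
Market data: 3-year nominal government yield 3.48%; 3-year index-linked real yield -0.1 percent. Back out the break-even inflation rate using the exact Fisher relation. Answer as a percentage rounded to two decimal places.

(1 + π) = (1 + i)/(1 + r) = 1.03480 / 0.99900 = 1.035836
Break-even inflation = 1.035836 − 1 → 3.58%.

3.58%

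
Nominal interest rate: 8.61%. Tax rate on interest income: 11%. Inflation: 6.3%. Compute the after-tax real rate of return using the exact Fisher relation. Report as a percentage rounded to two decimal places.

After-tax nominal return = 8.61% × (1 − 0.11) = 7.6629%.
1 + r = 1.076629 / 1.06300 = 1.012821
After-tax real rate = 1.012821 − 1 → 1.28%.

1.28%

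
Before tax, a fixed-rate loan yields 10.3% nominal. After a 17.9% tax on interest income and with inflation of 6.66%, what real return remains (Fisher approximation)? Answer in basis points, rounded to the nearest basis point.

After-tax nominal return = 10.3% × (1 − 0.179) = 8.4563%.
r ≈ 8.4563% − 6.66% → 180 basis points.

180 basis points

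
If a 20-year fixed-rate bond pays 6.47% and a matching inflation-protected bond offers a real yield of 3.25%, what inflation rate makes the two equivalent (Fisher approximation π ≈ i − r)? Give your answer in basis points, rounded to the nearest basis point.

π ≈ i − r = 6.47% − 3.25% → 322 basis points.

322 basis points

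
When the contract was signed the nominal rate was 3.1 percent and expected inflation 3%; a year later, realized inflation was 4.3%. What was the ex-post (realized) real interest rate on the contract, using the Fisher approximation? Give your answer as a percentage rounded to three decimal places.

Ex-post: 3.1% − 4.3% = -1.200%
So the realized real rate is -1.200%.

-1.200%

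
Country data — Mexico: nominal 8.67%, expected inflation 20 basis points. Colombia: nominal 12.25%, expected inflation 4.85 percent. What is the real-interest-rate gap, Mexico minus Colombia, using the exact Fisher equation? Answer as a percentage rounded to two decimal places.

1.40%

Mexico: (1 + 0.0867)/(1 + 0.0020) − 1 = 8.4531%
Colombia: (1 + 0.1225)/(1 + 0.0485) − 1 = 7.0577%
Differential = 8.4531% − 7.0577% = 1.3954% → 1.40%.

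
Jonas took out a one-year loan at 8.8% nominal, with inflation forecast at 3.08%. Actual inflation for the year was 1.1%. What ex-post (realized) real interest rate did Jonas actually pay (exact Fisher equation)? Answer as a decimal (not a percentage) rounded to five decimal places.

0.07616

Ex-post: (1 + 0.0880)/(1 + 0.0110) − 1 = 7.6162%
So the realized real rate is 0.07616.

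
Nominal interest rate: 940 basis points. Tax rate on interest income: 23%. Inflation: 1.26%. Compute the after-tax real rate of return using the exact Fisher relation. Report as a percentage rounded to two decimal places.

After-tax nominal return = 9.4% × (1 − 0.23) = 7.2380%.
1 + r = 1.07238 / 1.01260 = 1.059036
After-tax real rate = 1.059036 − 1 → 5.90%.

5.90%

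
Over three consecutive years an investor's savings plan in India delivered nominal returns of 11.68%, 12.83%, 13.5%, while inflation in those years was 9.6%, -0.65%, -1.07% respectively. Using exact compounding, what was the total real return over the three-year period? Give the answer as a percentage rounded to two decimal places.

Compound the nominal returns: 1.1168 × 1.1283 × 1.1350 = 1.430197.
Compound inflation: 1.0960 × 0.9935 × 0.9893 = 1.077225.
Deflate: 1.430197 / 1.077225 = 1.327668.
Total real return = 1.327668 − 1 → 32.77%.

32.77%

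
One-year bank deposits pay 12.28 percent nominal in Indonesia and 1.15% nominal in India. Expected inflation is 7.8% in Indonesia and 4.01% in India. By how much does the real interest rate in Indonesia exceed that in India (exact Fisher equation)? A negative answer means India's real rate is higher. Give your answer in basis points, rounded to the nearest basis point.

Indonesia: (1 + 0.1228)/(1 + 0.0780) − 1 = 4.1558%
India: (1 + 0.0115)/(1 + 0.0401) − 1 = -2.7497%
Differential = 4.1558% − (-2.7497%) = 6.9056% → 691 basis points.

691 basis points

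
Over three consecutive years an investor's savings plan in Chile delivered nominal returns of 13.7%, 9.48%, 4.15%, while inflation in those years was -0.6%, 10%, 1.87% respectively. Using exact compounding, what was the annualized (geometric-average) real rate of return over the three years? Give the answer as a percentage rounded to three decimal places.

Compound the nominal returns: 1.1370 × 1.0948 × 1.0415 = 1.296446285.
Compound inflation: 0.9940 × 1.1000 × 1.0187 = 1.113846580.
Deflate: 1.296446285 / 1.113846580 = 1.163936137.
Annualized real rate = 1.163936137^(1/3) − 1 = 5.19047% → 5.190%.

5.190%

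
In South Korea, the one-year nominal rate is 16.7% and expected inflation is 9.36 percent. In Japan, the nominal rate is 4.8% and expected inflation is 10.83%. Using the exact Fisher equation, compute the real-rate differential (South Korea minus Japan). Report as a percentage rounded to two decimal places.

South Korea: (1 + 0.1670)/(1 + 0.0936) − 1 = 6.7118%
Japan: (1 + 0.0480)/(1 + 0.1083) − 1 = -5.4408%
Differential = 6.7118% − (-5.4408%) = 12.1525% → 12.15%.

12.15%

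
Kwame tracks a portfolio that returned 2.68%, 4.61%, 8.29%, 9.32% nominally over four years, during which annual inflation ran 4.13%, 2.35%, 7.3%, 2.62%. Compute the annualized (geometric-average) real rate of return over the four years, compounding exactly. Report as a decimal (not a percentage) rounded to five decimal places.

Compound the nominal returns: 1.0268 × 1.0461 × 1.0829 × 1.0932 = 1.271589810.
Compound inflation: 1.0413 × 1.0235 × 1.0730 × 1.0262 = 1.173533381.
Deflate: 1.271589810 / 1.173533381 = 1.083556573.
Annualized real rate = 1.083556573^(1/4) − 1 = 2.02648% → 0.02026.

0.02026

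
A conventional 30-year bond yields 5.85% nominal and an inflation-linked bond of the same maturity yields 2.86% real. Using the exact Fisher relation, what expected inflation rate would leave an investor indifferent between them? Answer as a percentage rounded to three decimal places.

2.907%

(1 + π) = (1 + i)/(1 + r) = 1.05850 / 1.02860 = 1.029069
Break-even inflation = 1.029069 − 1 → 2.907%.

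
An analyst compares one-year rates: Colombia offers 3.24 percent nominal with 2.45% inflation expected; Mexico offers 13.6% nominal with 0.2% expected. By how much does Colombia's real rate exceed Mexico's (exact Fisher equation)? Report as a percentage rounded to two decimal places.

-12.60%

Colombia: (1 + 0.0324)/(1 + 0.0245) − 1 = 0.7711%
Mexico: (1 + 0.1360)/(1 + 0.0020) − 1 = 13.3733%
Differential = 0.7711% − 13.3733% = -12.6021% → -12.60%.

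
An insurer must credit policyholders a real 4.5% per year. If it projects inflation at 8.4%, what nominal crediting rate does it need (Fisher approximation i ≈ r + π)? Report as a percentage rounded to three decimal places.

12.900%

i ≈ r + π = 4.5% + 8.4% = 12.900%.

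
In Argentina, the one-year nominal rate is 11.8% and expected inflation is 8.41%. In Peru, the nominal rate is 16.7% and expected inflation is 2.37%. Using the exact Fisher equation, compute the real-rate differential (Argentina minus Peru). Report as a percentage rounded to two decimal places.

-10.87%

Argentina: (1 + 0.1180)/(1 + 0.0841) − 1 = 3.1270%
Peru: (1 + 0.1670)/(1 + 0.0237) − 1 = 13.9982%
Differential = 3.1270% − 13.9982% = -10.8712% → -10.87%.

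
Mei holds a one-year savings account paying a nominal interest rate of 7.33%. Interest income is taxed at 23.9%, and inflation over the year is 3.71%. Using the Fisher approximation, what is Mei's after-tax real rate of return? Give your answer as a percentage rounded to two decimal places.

1.87%

After-tax nominal return = 7.33% × (1 − 0.239) = 5.57813%.
r ≈ 5.57813% − 3.71% → 1.87%.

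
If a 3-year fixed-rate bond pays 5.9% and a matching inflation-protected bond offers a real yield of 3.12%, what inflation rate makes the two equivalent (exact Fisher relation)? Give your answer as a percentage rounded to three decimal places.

2.696%

(1 + π) = (1 + i)/(1 + r) = 1.05900 / 1.03120 = 1.026959
Break-even inflation = 1.026959 − 1 → 2.696%.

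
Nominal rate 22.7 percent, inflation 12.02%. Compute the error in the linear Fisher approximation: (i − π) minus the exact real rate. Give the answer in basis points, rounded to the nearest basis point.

Approximate: r ≈ 22.700% − 12.020% = 10.6800%
Exact: (1 + 0.2270)/(1 + 0.1202) − 1 = 9.5340%
Error = 10.6800% − 9.5340% = 1.1460% → 115 basis points.

115 basis points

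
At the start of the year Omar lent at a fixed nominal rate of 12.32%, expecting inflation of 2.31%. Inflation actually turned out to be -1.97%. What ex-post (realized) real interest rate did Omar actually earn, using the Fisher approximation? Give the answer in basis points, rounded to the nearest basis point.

Ex-post: 12.32% − (-1.97%) = 14.290%
So the realized real rate is 1429 basis points.

1429 basis points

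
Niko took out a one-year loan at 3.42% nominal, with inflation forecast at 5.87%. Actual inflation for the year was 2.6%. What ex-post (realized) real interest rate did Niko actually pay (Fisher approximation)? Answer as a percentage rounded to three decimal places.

0.820%

Ex-post: 3.42% − 2.6% = 0.820%
So the realized real rate is 0.820%.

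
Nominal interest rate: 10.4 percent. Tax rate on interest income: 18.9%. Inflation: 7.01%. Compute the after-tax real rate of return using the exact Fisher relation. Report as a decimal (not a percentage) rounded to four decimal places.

0.0133

After-tax nominal return = 10.4% × (1 − 0.189) = 8.4344%.
1 + r = 1.084344 / 1.07010 = 1.013311
After-tax real rate = 1.013311 − 1 → 0.0133.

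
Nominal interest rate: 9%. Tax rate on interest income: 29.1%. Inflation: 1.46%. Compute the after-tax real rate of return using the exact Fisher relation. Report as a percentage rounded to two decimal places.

After-tax nominal return = 9% × (1 − 0.291) = 6.3810%.
1 + r = 1.06381 / 1.01460 = 1.048502
After-tax real rate = 1.048502 − 1 → 4.85%.

4.85%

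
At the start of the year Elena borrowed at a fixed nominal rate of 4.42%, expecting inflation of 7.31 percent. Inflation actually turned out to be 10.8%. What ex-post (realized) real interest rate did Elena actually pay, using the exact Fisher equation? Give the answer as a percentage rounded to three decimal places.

Ex-post: (1 + 0.0442)/(1 + 0.1080) − 1 = -5.7581%
So the realized real rate is -5.758%.

-5.758%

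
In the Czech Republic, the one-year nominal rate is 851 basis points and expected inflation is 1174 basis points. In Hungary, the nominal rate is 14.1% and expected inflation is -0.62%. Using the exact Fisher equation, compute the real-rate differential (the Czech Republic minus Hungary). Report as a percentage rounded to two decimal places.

The Czech Republic: (1 + 0.0851)/(1 + 0.1174) − 1 = -2.8906%
Hungary: (1 + 0.1410)/(1 − 0.0062) − 1 = 14.8118%
Differential = -2.8906% − 14.8118% = -17.7025% → -17.70%.

-17.70%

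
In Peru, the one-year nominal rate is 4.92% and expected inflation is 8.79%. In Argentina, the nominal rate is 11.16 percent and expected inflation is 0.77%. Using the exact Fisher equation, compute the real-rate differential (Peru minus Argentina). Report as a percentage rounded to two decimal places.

Peru: (1 + 0.0492)/(1 + 0.0879) − 1 = -3.5573%
Argentina: (1 + 0.1116)/(1 + 0.0077) − 1 = 10.3106%
Differential = -3.5573% − 10.3106% = -13.8679% → -13.87%.

-13.87%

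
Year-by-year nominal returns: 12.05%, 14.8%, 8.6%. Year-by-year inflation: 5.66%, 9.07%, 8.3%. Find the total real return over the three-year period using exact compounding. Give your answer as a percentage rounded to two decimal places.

Compound the nominal returns: 1.1205 × 1.1480 × 1.0860 = 1.396959.
Compound inflation: 1.0566 × 1.0907 × 1.0830 = 1.248086.
Deflate: 1.396959 / 1.248086 = 1.119281.
Total real return = 1.119281 − 1 → 11.93%.

11.93%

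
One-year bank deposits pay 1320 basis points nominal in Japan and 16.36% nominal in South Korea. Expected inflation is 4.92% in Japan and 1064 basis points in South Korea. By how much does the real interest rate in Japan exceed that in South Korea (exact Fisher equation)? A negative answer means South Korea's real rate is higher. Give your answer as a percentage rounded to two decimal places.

2.72%

Japan: (1 + 0.1320)/(1 + 0.0492) − 1 = 7.8917%
South Korea: (1 + 0.1636)/(1 + 0.1064) − 1 = 5.1699%
Differential = 7.8917% − 5.1699% = 2.7218% → 2.72%.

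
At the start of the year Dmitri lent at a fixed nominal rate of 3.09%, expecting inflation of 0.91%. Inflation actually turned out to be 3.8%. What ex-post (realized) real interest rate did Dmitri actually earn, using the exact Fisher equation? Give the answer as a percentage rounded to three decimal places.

Ex-post: (1 + 0.0309)/(1 + 0.0380) − 1 = -0.6840%
So the realized real rate is -0.684%.

-0.684%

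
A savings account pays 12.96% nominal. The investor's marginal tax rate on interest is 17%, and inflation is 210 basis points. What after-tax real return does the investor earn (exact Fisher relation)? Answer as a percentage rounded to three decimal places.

After-tax nominal return = 12.96% × (1 − 0.17) = 10.7568%.
1 + r = 1.107568 / 1.02100 = 1.084787
After-tax real rate = 1.084787 − 1 → 8.479%.

8.479%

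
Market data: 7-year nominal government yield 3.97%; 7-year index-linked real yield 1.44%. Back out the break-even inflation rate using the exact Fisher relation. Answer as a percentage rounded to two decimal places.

(1 + π) = (1 + i)/(1 + r) = 1.03970 / 1.01440 = 1.024941
Break-even inflation = 1.024941 − 1 → 2.49%.

2.49%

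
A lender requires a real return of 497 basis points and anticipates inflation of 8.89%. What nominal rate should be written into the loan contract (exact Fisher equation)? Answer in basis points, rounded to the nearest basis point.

(1 + i) = (1 + r)(1 + π) = 1.04970 × 1.08890 = 1.14301833
i = 1.14301833 − 1, so the required nominal rate is 1430 basis points.

1430 basis points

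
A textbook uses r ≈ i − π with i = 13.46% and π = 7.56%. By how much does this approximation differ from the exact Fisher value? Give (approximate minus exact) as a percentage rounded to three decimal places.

0.415%

Approximate: r ≈ 13.460% − 7.560% = 5.9000%
Exact: (1 + 0.1346)/(1 + 0.0756) − 1 = 5.4853%
Error = 5.9000% − 5.4853% = 0.4147% → 0.415%.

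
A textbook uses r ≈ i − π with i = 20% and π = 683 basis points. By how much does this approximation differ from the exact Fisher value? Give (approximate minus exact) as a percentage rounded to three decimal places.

0.842%

Approximate: r ≈ 20.000% − 6.830% = 13.1700%
Exact: (1 + 0.2000)/(1 + 0.0683) − 1 = 12.3280%
Error = 13.1700% − 12.3280% = 0.8420% → 0.842%.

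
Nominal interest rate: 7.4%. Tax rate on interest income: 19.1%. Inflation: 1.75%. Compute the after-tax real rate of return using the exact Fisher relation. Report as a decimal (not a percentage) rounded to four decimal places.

After-tax nominal return = 7.4% × (1 − 0.191) = 5.9866%.
1 + r = 1.059866 / 1.01750 = 1.041637
After-tax real rate = 1.041637 − 1 → 0.0416.

0.0416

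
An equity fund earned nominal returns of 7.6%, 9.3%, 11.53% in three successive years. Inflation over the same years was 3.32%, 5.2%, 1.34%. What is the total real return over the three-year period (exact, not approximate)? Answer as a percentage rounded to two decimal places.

19.08%

Compound the nominal returns: 1.0760 × 1.0930 × 1.1153 = 1.311669.
Compound inflation: 1.0332 × 1.0520 × 1.0134 = 1.101491.
Deflate: 1.311669 / 1.101491 = 1.190812.
Total real return = 1.190812 − 1 → 19.08%.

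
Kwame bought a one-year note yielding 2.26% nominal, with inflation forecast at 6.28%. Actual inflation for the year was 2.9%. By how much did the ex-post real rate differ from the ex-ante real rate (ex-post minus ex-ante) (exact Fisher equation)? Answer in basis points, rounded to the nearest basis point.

Ex-ante: (1 + 0.0226)/(1 + 0.0628) − 1 = -3.7825%
Ex-post: (1 + 0.0226)/(1 + 0.0290) − 1 = -0.6220%
Difference (ex-post − ex-ante) = 3.1605% → 316 basis points.

316 basis points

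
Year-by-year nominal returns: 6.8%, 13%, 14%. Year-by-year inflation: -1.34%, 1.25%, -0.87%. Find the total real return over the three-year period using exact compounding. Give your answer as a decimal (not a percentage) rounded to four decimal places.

0.3894

Compound the nominal returns: 1.0680 × 1.1300 × 1.1400 = 1.375798.
Compound inflation: 0.9866 × 1.0125 × 0.9913 = 0.990242.
Deflate: 1.375798 / 0.990242 = 1.389355.
Total real return = 1.389355 − 1 → 0.3894.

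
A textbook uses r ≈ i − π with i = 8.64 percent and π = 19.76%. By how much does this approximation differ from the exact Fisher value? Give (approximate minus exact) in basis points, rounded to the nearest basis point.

-183 basis points

Approximate: r ≈ 8.640% − 19.760% = -11.1200%
Exact: (1 + 0.0864)/(1 + 0.1976) − 1 = -9.2852%
Error = -11.1200% − (-9.2852%) = -1.8348% → -183 basis points.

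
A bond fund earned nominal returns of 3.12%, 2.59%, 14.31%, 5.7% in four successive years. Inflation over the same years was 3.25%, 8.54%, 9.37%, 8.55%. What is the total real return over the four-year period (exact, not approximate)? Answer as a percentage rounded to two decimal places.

Nominal growth factor = 1.0312 × 1.0259 × 1.1431 × 1.0570 = 1.278225
Price-level growth factor = 1.0325 × 1.0854 × 1.0937 × 1.0855 = 1.330479
Real growth factor = 1.278225 / 1.330479 = 0.960725
Total real return = 0.960725 − 1 → -3.93%.

-3.93%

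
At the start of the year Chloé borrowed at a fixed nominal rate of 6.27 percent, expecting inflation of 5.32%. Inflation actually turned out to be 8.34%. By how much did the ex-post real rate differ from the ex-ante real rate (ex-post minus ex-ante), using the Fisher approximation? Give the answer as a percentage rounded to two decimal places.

Ex-ante: 6.27% − 5.32% = 0.950%
Ex-post: 6.27% − 8.34% = -2.070%
Difference (ex-post − ex-ante) = -3.0200% → -3.02%.

-3.02%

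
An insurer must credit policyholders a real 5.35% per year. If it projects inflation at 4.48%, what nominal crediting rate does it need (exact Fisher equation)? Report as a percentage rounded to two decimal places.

(1 + i) = (1 + r)(1 + π) = 1.05350 × 1.04480 = 1.1006968
i = 1.1006968 − 1, so the required nominal rate is 10.07%.

10.07%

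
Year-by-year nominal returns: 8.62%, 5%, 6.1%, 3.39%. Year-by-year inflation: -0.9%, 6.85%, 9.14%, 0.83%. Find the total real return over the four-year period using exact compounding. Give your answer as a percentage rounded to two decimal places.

Nominal growth factor = 1.0862 × 1.0500 × 1.0610 × 1.0339 = 1.251103
Price-level growth factor = 0.9910 × 1.0685 × 1.0914 × 1.0083 = 1.165257
Real growth factor = 1.251103 / 1.165257 = 1.073671
Total real return = 1.073671 − 1 → 7.37%.

7.37%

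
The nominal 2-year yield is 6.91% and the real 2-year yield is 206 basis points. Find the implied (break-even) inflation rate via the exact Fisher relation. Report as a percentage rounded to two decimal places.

4.75%

(1 + π) = (1 + i)/(1 + r) = 1.06910 / 1.02060 = 1.047521
Break-even inflation = 1.047521 − 1 → 4.75%.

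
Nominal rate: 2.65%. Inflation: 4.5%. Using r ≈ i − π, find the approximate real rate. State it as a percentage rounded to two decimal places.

-1.85%

r ≈ i − π = 2.65% − 4.5% = -1.85%.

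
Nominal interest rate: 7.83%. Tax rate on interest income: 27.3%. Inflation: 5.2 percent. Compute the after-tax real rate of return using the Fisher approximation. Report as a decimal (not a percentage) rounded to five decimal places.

After-tax nominal return = 7.83% × (1 − 0.273) = 5.69241%.
r ≈ 5.69241% − 5.2% → 0.00492.

0.00492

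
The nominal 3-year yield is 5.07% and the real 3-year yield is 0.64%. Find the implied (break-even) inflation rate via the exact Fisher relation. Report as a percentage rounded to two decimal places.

(1 + π) = (1 + i)/(1 + r) = 1.05070 / 1.00640 = 1.044018
Break-even inflation = 1.044018 − 1 → 4.40%.

4.40%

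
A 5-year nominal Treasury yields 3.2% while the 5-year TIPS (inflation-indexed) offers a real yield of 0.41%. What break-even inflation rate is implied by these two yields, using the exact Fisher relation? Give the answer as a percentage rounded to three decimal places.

(1 + π) = (1 + i)/(1 + r) = 1.03200 / 1.00410 = 1.027786
Break-even inflation = 1.027786 − 1 → 2.779%.

2.779%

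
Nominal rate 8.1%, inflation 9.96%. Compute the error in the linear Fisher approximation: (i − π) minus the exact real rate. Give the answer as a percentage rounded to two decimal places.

Approximate: r ≈ 8.100% − 9.960% = -1.8600%
Exact: (1 + 0.0810)/(1 + 0.0996) − 1 = -1.6915%
Error = -1.8600% − (-1.6915%) = -0.1685% → -0.17%.

-0.17%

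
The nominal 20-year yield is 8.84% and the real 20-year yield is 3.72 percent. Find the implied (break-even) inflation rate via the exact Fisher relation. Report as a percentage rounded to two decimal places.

4.94%

(1 + π) = (1 + i)/(1 + r) = 1.08840 / 1.03720 = 1.049364
Break-even inflation = 1.049364 − 1 → 4.94%.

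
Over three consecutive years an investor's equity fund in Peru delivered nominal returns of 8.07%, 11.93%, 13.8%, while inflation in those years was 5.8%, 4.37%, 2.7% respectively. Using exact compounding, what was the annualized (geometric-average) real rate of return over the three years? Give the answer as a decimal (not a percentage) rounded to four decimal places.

0.0667

Nominal growth factor = 1.0807 × 1.1193 × 1.1380 = 1.37655611
Price-level growth factor = 1.0580 × 1.0437 × 1.0270 = 1.13404893
Real growth factor = 1.37655611 / 1.13404893 = 1.21384189
Annualized real rate = 1.21384189^(1/3) − 1 = 6.6729% → 0.0667.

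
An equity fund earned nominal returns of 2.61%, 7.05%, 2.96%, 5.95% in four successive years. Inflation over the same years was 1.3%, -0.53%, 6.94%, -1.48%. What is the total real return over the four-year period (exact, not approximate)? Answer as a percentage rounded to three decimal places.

Nominal growth factor = 1.0261 × 1.0705 × 1.0296 × 1.0595 = 1.198246
Price-level growth factor = 1.0130 × 0.9947 × 1.0694 × 0.9852 = 1.061613
Real growth factor = 1.198246 / 1.061613 = 1.128703
Total real return = 1.128703 − 1 → 12.870%.

12.870%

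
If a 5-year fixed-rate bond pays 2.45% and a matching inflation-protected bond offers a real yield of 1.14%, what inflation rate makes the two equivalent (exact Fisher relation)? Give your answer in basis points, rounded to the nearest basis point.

(1 + π) = (1 + i)/(1 + r) = 1.02450 / 1.01140 = 1.012952
Break-even inflation = 1.012952 − 1 → 130 basis points.

130 basis points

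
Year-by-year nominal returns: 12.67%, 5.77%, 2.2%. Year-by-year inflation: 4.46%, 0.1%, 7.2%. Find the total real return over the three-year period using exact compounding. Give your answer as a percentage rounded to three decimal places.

8.653%

Compound the nominal returns: 1.1267 × 1.0577 × 1.0220 = 1.217928.
Compound inflation: 1.0446 × 1.0010 × 1.0720 = 1.120931.
Deflate: 1.217928 / 1.120931 = 1.086533.
Total real return = 1.086533 − 1 → 8.653%.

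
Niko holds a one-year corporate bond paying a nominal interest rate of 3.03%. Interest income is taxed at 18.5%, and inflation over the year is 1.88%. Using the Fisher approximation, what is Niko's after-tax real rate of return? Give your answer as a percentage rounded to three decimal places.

After-tax nominal return = 3.03% × (1 − 0.185) = 2.46945%.
r ≈ 2.46945% − 1.88% → 0.589%.

0.589%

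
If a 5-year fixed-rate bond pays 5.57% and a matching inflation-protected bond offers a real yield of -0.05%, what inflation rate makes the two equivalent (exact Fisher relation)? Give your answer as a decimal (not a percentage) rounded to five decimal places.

0.05623

(1 + π) = (1 + i)/(1 + r) = 1.05570 / 0.99950 = 1.056228
Break-even inflation = 1.056228 − 1 → 0.05623.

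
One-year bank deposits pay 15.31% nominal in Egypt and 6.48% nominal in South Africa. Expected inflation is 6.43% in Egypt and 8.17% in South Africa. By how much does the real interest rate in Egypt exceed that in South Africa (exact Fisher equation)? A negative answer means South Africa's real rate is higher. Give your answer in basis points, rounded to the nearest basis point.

991 basis points

Egypt: (1 + 0.1531)/(1 + 0.0643) − 1 = 8.3435%
South Africa: (1 + 0.0648)/(1 + 0.0817) − 1 = -1.5624%
Differential = 8.3435% − (-1.5624%) = 9.9059% → 991 basis points.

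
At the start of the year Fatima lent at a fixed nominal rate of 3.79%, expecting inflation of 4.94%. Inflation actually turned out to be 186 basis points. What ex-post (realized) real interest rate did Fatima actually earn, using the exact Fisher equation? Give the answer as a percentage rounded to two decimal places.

Ex-post: (1 + 0.0379)/(1 + 0.0186) − 1 = 1.8948%
So the realized real rate is 1.89%.

1.89%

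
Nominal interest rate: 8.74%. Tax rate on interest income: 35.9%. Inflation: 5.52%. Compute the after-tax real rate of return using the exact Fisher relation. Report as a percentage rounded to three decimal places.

0.078%

After-tax nominal return = 8.74% × (1 − 0.359) = 5.60234%.
1 + r = 1.0560234 / 1.05520 = 1.000780
After-tax real rate = 1.000780 − 1 → 0.078%.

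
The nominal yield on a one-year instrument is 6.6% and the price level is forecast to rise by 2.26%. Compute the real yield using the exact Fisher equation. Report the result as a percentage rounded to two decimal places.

1 + r = 1.06600 / 1.02260 = 1.042441
r = 1.042441 − 1 = 4.2441%, i.e. 4.24%.

4.24%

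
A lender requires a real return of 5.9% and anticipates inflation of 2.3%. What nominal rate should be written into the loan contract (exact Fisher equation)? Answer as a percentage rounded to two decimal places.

8.34%

(1 + i) = (1 + r)(1 + π) = 1.05900 × 1.02300 = 1.083357
i = 1.083357 − 1, so the required nominal rate is 8.34%.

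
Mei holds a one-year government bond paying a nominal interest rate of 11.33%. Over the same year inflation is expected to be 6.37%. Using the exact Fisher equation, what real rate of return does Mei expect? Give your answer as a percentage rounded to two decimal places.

4.66%

By the Fisher equation, 1 + r = (1 + i)/(1 + π).
1 + r = 1.11330 / 1.06370 = 1.046630
r = 1.046630 − 1 = 4.6630%, i.e. 4.66%.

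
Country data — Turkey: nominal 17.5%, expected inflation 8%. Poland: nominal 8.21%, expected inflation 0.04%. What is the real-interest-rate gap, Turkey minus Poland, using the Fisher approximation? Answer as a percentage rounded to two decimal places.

Turkey: 17.5% − 8% = 9.500%
Poland: 8.21% − 0.04% = 8.170%
Differential = 1.330% → 1.33%.

1.33%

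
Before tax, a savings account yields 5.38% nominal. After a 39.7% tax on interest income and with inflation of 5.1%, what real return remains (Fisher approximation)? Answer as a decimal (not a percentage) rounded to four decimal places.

After-tax nominal return = 5.38% × (1 − 0.397) = 3.24414%.
r ≈ 3.24414% − 5.1% → -0.0186.

-0.0186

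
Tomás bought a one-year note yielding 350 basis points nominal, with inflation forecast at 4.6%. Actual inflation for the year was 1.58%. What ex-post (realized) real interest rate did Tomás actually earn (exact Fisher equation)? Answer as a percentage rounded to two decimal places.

Ex-post: (1 + 0.0350)/(1 + 0.0158) − 1 = 1.8901%
So the realized real rate is 1.89%.

1.89%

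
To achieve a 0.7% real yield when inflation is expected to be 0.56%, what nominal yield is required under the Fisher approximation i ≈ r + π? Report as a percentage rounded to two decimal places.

i ≈ r + π = 0.7% + 0.56% = 1.26%.

1.26%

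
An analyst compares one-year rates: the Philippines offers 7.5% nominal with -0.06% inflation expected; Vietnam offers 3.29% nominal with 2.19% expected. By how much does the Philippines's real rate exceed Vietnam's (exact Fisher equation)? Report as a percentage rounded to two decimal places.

The Philippines: (1 + 0.0750)/(1 − 0.0006) − 1 = 7.5645%
Vietnam: (1 + 0.0329)/(1 + 0.0219) − 1 = 1.0764%
Differential = 7.5645% − 1.0764% = 6.4881% → 6.49%.

6.49%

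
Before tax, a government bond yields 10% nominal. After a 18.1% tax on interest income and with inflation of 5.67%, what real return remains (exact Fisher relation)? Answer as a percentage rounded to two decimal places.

2.38%

After-tax nominal return = 10% × (1 − 0.181) = 8.1900%.
1 + r = 1.08190 / 1.05670 = 1.023848
After-tax real rate = 1.023848 − 1 → 2.38%.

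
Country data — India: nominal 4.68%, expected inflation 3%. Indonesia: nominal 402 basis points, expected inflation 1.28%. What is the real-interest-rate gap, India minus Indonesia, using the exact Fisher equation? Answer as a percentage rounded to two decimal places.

India: (1 + 0.0468)/(1 + 0.0300) − 1 = 1.6311%
Indonesia: (1 + 0.0402)/(1 + 0.0128) − 1 = 2.7054%
Differential = 1.6311% − 2.7054% = -1.0743% → -1.07%.

-1.07%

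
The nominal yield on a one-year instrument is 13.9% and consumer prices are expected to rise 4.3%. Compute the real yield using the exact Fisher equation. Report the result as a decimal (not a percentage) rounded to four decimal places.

1 + r = 1.13900 / 1.04300 = 1.092042
r = 1.092042 − 1 = 9.2042%, i.e. 0.0920.

0.0920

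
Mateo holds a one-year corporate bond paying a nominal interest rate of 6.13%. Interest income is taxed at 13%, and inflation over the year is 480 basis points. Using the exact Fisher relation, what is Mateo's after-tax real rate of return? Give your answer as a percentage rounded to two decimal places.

0.51%

After-tax nominal return = 6.13% × (1 − 0.13) = 5.3331%.
1 + r = 1.053331 / 1.04800 = 1.005087
After-tax real rate = 1.005087 − 1 → 0.51%.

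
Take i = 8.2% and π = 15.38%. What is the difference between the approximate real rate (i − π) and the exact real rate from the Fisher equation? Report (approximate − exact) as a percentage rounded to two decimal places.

Approximate: r ≈ 8.200% − 15.380% = -7.1800%
Exact: (1 + 0.0820)/(1 + 0.1538) − 1 = -6.2229%
Error = -7.1800% − (-6.2229%) = -0.9571% → -0.96%.

-0.96%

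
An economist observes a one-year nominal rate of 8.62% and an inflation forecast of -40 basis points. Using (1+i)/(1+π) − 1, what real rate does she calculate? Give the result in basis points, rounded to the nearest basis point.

By the Fisher equation, 1 + r = (1 + i)/(1 + π).
1 + r = 1.08620 / 0.99600 = 1.090562
r = 1.090562 − 1 = 9.0562%, i.e. 906 basis points.

906 basis points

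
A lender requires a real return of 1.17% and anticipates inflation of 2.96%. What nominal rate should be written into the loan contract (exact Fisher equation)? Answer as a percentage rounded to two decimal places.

(1 + i) = (1 + r)(1 + π) = 1.01170 × 1.02960 = 1.04164632
i = 1.04164632 − 1, so the required nominal rate is 4.16%.

4.16%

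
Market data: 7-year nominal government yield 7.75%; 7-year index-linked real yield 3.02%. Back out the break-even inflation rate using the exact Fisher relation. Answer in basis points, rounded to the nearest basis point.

459 basis points

(1 + π) = (1 + i)/(1 + r) = 1.07750 / 1.03020 = 1.045913
Break-even inflation = 1.045913 − 1 → 459 basis points.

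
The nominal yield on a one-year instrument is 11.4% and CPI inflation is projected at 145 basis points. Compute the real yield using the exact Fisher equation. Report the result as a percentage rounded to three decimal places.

By the Fisher relation, 1 + r = (1 + i)/(1 + π).
1 + r = 1.11400 / 1.01450 = 1.098078
r = 1.098078 − 1 = 9.8078%, i.e. 9.808%.

9.808%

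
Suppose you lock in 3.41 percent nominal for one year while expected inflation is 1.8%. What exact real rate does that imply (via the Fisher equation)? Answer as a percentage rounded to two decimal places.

By the Fisher equation, 1 + r = (1 + i)/(1 + π).
1 + r = 1.03410 / 1.01800 = 1.015815
r = 1.015815 − 1 = 1.5815%, i.e. 1.58%.

1.58%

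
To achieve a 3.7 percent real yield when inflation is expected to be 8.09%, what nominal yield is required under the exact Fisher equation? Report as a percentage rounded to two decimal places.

(1 + i) = (1 + r)(1 + π) = 1.03700 × 1.08090 = 1.1208933
i = 1.1208933 − 1, so the required nominal rate is 12.09%.

12.09%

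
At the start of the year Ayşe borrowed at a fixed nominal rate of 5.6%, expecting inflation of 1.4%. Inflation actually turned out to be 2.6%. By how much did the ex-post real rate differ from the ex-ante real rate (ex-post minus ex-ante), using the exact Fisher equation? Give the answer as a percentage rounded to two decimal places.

-1.22%

Ex-ante: (1 + 0.0560)/(1 + 0.0140) − 1 = 4.1420%
Ex-post: (1 + 0.0560)/(1 + 0.0260) − 1 = 2.9240%
Difference (ex-post − ex-ante) = -1.2180% → -1.22%.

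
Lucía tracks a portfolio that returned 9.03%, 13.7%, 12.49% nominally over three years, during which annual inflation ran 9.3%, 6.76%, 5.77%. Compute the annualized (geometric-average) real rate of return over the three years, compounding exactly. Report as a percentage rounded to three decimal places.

4.154%

Nominal growth factor = 1.0903 × 1.1370 × 1.1249 = 1.39450602
Price-level growth factor = 1.0930 × 1.0676 × 1.0577 = 1.23421617
Real growth factor = 1.39450602 / 1.23421617 = 1.12987178
Annualized real rate = 1.12987178^(1/3) − 1 = 4.1541% → 4.154%.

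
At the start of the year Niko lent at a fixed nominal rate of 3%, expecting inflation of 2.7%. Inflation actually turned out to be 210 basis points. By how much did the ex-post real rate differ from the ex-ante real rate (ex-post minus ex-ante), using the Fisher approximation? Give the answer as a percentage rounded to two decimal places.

Ex-ante: 3% − 2.7% = 0.300%
Ex-post: 3% − 2.1% = 0.900%
Difference (ex-post − ex-ante) = 0.6000% → 0.60%.

0.60%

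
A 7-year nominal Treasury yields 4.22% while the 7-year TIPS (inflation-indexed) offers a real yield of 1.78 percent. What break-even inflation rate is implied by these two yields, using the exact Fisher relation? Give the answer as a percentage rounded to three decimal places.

2.397%

(1 + π) = (1 + i)/(1 + r) = 1.04220 / 1.01780 = 1.023973
Break-even inflation = 1.023973 − 1 → 2.397%.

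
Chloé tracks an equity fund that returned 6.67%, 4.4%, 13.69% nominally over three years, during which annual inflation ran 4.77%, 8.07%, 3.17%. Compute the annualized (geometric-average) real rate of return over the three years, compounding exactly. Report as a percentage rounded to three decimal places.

Compound the nominal returns: 1.0667 × 1.0440 × 1.1369 = 1.26609140.
Compound inflation: 1.0477 × 1.0807 × 1.0317 = 1.16814170.
Deflate: 1.26609140 / 1.16814170 = 1.08385088.
Annualized real rate = 1.08385088^(1/3) − 1 = 2.7204% → 2.720%.

2.720%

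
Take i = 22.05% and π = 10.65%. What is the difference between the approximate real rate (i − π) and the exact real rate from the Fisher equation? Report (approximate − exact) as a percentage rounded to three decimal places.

Approximate: r ≈ 22.050% − 10.650% = 11.4000%
Exact: (1 + 0.2205)/(1 + 0.1065) − 1 = 10.3028%
Error = 11.4000% − 10.3028% = 1.0972% → 1.097%.

1.097%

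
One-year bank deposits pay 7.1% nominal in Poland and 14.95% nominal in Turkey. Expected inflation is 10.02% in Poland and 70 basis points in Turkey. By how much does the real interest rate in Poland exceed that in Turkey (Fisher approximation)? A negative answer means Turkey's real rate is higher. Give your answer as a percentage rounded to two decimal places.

-17.17%

Poland: 7.1% − 10.02% = -2.920%
Turkey: 14.95% − 0.7% = 14.250%
Differential = -17.170% → -17.17%.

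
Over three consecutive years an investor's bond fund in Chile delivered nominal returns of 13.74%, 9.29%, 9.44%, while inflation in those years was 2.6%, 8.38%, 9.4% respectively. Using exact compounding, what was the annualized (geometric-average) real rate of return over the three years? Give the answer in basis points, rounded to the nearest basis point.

Compound the nominal returns: 1.1374 × 1.0929 × 1.0944 = 1.36040975.
Compound inflation: 1.0260 × 1.0838 × 1.0940 = 1.21650481.
Deflate: 1.36040975 / 1.21650481 = 1.11829377.
Annualized real rate = 1.11829377^(1/3) − 1 = 3.7971% → 380 basis points.

380 basis points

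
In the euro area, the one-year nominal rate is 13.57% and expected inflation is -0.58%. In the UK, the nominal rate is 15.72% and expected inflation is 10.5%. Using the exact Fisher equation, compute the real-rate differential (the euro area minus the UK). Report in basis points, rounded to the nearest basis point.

The euro area: (1 + 0.1357)/(1 − 0.0058) − 1 = 14.2325%
The UK: (1 + 0.1572)/(1 + 0.1050) − 1 = 4.7240%
Differential = 14.2325% − 4.7240% = 9.5086% → 951 basis points.

951 basis points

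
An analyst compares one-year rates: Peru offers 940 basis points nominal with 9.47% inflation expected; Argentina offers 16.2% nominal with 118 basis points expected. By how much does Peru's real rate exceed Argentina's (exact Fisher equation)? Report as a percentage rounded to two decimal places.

-14.91%

Peru: (1 + 0.0940)/(1 + 0.0947) − 1 = -0.0639%
Argentina: (1 + 0.1620)/(1 + 0.0118) − 1 = 14.8448%
Differential = -0.0639% − 14.8448% = -14.9088% → -14.91%.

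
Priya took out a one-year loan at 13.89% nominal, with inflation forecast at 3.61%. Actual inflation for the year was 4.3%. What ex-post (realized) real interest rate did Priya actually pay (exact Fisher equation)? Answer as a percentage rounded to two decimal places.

Ex-post: (1 + 0.1389)/(1 + 0.0430) − 1 = 9.1946%
So the realized real rate is 9.19%.

9.19%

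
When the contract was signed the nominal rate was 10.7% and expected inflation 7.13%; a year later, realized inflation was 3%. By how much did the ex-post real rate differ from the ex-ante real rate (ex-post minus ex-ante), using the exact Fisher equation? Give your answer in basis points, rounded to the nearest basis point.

414 basis points

Ex-ante: (1 + 0.1070)/(1 + 0.0713) − 1 = 3.3324%
Ex-post: (1 + 0.1070)/(1 + 0.0300) − 1 = 7.4757%
Difference (ex-post − ex-ante) = 4.1433% → 414 basis points.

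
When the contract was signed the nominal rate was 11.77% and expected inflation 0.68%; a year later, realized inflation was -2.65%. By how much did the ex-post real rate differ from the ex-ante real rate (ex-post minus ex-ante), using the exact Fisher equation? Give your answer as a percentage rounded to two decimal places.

Ex-ante: (1 + 0.1177)/(1 + 0.0068) − 1 = 11.0151%
Ex-post: (1 + 0.1177)/(1 − 0.0265) − 1 = 14.8125%
Difference (ex-post − ex-ante) = 3.7974% → 3.80%.

3.80%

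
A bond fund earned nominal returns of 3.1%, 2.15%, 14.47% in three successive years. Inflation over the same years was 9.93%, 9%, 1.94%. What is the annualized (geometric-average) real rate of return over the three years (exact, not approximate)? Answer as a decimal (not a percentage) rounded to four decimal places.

-0.0044

Compound the nominal returns: 1.0310 × 1.0215 × 1.1447 = 1.20555969.
Compound inflation: 1.0993 × 1.0900 × 1.0194 = 1.22148280.
Deflate: 1.20555969 / 1.22148280 = 0.98696412.
Annualized real rate = 0.98696412^(1/3) − 1 = -0.4364% → -0.0044.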